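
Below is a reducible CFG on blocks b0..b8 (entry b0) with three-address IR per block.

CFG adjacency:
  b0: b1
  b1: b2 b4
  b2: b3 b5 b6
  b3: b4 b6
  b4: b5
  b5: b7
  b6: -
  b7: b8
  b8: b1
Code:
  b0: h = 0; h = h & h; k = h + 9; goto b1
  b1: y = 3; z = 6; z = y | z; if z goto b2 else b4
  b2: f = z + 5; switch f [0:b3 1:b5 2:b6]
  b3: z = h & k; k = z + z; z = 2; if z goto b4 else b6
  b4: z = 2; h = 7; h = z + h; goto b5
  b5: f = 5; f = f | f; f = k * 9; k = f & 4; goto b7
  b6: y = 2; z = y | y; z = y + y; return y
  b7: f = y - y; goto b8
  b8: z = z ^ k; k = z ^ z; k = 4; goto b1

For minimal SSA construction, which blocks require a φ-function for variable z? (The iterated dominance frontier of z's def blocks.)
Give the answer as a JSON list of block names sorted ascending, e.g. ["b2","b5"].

idom tree: b1←b0 b2←b1 b3←b2 b4←b1 b5←b1 b6←b2 b7←b5 b8←b7
Dom at joins:
  b1: preds {b0,b8}: {b0} ∩ {b0,b1,b5,b7,b8} = {b0}; idom=b0
  b4: preds {b1,b3}: {b0,b1} ∩ {b0,b1,b2,b3} = {b0,b1}; idom=b1
  b5: preds {b2,b4}: {b0,b1,b2} ∩ {b0,b1,b4} = {b0,b1}; idom=b1
  b6: preds {b2,b3}: {b0,b1,b2} ∩ {b0,b1,b2,b3} = {b0,b1,b2}; idom=b2

Frontier:
  b1←b0: walk · to b0
  b1←b8: walk b8→b7→b5→b1 to b0
  b4←b1: walk · to b1
  b4←b3: walk b3→b2 to b1
  b5←b2: walk b2 to b1
  b5←b4: walk b4 to b1
  b6←b2: walk · to b2
  b6←b3: walk b3 to b2
  b0: DF=∅
  b1: DF={b1}
  b2: DF={b4,b5}
  b3: DF={b4,b6}
  b4: DF={b5}
  b5: DF={b1}
  b6: DF=∅
  b7: DF={b1}
  b8: DF={b1}

φ for z: defs {b1,b3,b4,b6,b8}
  DF⁺ = {b1,b4,b5,b6}

Answer: ["b1", "b4", "b5", "b6"]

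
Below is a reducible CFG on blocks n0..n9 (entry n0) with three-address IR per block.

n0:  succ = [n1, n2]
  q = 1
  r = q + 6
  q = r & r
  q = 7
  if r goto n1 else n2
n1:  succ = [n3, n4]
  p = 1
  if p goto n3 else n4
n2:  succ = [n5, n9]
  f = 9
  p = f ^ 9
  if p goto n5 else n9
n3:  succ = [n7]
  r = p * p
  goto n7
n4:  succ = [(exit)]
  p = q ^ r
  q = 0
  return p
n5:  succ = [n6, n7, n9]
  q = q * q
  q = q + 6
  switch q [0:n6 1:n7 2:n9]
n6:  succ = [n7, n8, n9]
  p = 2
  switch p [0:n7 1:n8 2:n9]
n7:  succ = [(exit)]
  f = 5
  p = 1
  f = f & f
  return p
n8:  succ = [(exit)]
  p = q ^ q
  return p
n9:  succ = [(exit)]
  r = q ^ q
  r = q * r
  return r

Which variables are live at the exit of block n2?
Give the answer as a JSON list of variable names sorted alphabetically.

def/use:
  n0 def {q,r} use ∅
  n1 def {p} use ∅
  n2 def {f,p} use ∅
  n3 def {r} use {p}
  n4 def {p,q} use {q,r}
  n5 def {q} use {q}
  n6 def {p} use ∅
  n7 def {f,p} use ∅
  n8 def {p} use {q}
  n9 def {r} use {q}

Liveness:
  n0 li=∅ lo={q,r}
  n1 li={q,r} lo={p,q,r}
  n2 li={q} lo={q}
  n3 li={p} lo=∅
  n4 li={q,r} lo=∅
  n5 li={q} lo={q}
  n6 li={q} lo={q}
  n7 li=∅ lo=∅
  n8 li={q} lo=∅
  n9 li={q} lo=∅

live-out(n2) = ["q"]

Answer: ["q"]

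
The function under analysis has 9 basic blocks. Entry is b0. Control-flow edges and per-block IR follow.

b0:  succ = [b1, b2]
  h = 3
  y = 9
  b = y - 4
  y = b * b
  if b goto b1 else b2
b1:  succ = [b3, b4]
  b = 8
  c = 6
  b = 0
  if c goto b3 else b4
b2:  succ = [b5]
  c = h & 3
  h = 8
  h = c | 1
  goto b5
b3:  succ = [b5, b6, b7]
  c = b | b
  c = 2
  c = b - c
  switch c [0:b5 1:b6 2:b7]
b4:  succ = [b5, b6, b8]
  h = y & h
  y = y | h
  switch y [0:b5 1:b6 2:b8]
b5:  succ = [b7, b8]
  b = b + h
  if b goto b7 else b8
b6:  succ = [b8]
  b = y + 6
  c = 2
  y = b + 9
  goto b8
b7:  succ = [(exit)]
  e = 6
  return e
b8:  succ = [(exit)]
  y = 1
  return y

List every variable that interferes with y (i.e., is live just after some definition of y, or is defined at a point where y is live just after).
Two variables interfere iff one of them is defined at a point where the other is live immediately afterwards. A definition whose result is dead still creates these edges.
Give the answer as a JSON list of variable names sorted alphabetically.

Answer: ["b", "c", "h"]

Analysis:
Block summaries:
  b0 def {b,h,y} use ∅
  b1 def {b,c} use ∅
  b2 def {c,h} use {h}
  b3 def {c} use {b}
  b4 def {h,y} use {h,y}
  b5 def {b} use {b,h}
  b6 def {b,c,y} use {y}
  b7 def {e} use ∅
  b8 def {y} use ∅

Backward fixpoint:
  b0 li=∅ lo={b,h,y}
  b1 li={h,y} lo={b,h,y}
  b2 li={b,h} lo={b,h}
  b3 li={b,h,y} lo={b,h,y}
  b4 li={b,h,y} lo={b,h,y}
  b5 li={b,h} lo=∅
  b6 li={y} lo=∅
  b7 li=∅ lo=∅
  b8 li=∅ lo=∅

Interfere edges:
  b: {c,h,y}
  c: {b,h,y}
  e: ∅
  h: {b,c,y}
  y: {b,c,h}

N(y) = ["b", "c", "h"]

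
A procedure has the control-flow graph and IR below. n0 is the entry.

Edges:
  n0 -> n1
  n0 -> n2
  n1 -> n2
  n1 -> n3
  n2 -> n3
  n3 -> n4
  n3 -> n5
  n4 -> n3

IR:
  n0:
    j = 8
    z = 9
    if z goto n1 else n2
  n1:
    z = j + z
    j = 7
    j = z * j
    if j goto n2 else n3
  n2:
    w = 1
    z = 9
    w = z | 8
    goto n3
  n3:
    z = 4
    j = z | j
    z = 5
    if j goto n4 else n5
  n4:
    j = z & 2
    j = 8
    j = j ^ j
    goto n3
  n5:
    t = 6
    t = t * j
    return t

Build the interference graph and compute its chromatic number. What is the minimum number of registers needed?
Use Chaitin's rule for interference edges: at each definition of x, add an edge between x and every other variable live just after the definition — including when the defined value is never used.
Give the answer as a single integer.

Answer: 2

Derivation:
def/use:
  n0: def={j,z} ue=∅
  n1: def={j,z} ue={j,z}
  n2: def={w,z} ue=∅
  n3: def={j,z} ue={j}
  n4: def={j} ue={z}
  n5: def={t} ue={j}

Live sets:
  n0 li=∅ lo={j,z}
  n1 li={j,z} lo={j}
  n2 li={j} lo={j}
  n3 li={j} lo={j,z}
  n4 li={z} lo={j}
  n5 li={j} lo=∅

Conflict graph:
  j↔{t,w,z}
  t↔{j}
  w↔{j}
  z↔{j}

Registers:
  {j,t} pairwise interfere (2-clique) ⇒ χ ≥ 2
  2-colouring: r0={j}  r1={t,w,z}
  χ = 2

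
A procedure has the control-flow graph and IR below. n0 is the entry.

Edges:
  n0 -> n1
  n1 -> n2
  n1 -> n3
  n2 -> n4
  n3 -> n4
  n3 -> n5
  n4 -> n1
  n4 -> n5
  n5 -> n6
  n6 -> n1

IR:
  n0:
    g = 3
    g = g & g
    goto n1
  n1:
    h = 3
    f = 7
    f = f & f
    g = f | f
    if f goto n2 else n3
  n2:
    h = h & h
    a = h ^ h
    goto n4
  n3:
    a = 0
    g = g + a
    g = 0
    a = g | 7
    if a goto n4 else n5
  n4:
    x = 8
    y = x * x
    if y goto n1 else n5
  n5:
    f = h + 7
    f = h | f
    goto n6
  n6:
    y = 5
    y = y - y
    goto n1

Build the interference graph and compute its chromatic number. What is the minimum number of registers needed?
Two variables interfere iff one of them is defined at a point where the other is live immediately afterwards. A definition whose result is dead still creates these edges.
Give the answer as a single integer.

Answer: 3

Derivation:
Block summaries:
  n0 def {g} use ∅
  n1 def {f,g,h} use ∅
  n2 def {a,h} use {h}
  n3 def {a,g} use {g}
  n4 def {x,y} use ∅
  n5 def {f} use {h}
  n6 def {y} use ∅

Liveness:
  n0: in=∅ out=∅
  n1: in=∅ out={g,h}
  n2: in={h} out={h}
  n3: in={g,h} out={h}
  n4: in={h} out={h}
  n5: in={h} out=∅
  n6: in=∅ out=∅

Conflict graph:
  a — {g,h}
  f — {g,h}
  g — {a,f,h}
  h — {a,f,g,x,y}
  x — {h}
  y — {h}

Registers:
  lower bound: {a,g,h} mutually conflict ⇒ χ ≥ 3
  assign a→r2 f→r2 g→r1 h→r0 x→r1 y→r1 — no edge inside a register ⇒ χ ≤ 3
  χ = 3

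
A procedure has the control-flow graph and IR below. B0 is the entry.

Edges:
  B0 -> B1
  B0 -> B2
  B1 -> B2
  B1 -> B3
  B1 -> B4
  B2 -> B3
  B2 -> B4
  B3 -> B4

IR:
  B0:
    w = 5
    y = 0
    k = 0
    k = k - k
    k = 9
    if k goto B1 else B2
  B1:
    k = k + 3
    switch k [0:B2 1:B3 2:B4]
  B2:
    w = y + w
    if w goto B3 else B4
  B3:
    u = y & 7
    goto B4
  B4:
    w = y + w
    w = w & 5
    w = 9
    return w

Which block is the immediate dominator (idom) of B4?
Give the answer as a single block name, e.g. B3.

idom tree: B1←B0 B2←B0 B3←B0 B4←B0
Dom∩ at merges:
  B2: preds {B0,B1}: {B0} ∩ {B0,B1} = {B0}; idom=B0
  B3: preds {B1,B2}: {B0,B1} ∩ {B0,B2} = {B0}; idom=B0
  B4: preds {B1,B2,B3}: {B0,B1} ∩ {B0,B2} ∩ {B0,B3} = {B0}; idom=B0

idom(B4) = B0

Answer: B0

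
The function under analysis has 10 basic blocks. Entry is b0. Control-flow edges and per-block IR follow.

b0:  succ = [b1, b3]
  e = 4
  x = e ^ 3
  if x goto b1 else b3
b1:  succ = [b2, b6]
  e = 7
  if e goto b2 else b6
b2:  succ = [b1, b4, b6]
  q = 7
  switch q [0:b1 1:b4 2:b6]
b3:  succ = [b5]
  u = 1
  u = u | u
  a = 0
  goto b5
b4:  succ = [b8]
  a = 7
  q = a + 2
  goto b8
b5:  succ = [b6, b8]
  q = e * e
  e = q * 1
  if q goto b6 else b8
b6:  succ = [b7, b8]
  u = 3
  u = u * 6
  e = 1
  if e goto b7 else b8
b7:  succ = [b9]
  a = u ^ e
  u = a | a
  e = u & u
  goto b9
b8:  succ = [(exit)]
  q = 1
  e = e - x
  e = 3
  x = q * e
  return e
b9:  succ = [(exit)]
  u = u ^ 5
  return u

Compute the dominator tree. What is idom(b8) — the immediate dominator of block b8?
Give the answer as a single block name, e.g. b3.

Answer: b0

Analysis:
idom tree: b1←b0 b2←b1 b3←b0 b4←b2 b5←b3 b6←b0 b7←b6 b8←b0 b9←b7
Dom∩ at merges:
  b1: preds {b0,b2}: {b0} ∩ {b0,b1,b2} = {b0}; idom=b0
  b6: preds {b1,b2,b5}: {b0,b1} ∩ {b0,b1,b2} ∩ {b0,b3,b5} = {b0}; idom=b0
  b8: preds {b4,b5,b6}: {b0,b1,b2,b4} ∩ {b0,b3,b5} ∩ {b0,b6} = {b0}; idom=b0

idom(b8) = b0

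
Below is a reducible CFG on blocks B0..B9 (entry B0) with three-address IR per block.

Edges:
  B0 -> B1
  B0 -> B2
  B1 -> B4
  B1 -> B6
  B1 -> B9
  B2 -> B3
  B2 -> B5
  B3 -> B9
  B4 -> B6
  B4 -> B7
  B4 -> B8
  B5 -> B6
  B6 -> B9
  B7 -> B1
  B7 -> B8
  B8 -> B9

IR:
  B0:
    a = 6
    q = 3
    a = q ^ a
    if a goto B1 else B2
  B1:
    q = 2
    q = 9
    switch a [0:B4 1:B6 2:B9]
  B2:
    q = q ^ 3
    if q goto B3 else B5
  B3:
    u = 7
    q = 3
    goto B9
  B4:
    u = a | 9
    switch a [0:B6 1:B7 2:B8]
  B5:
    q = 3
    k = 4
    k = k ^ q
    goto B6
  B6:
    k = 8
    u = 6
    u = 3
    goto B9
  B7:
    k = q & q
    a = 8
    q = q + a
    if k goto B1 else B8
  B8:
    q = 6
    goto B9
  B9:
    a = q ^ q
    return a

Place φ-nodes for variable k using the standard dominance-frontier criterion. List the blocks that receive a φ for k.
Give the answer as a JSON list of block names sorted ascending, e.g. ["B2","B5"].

idom tree: B1←B0 B2←B0 B3←B2 B4←B1 B5←B2 B6←B0 B7←B4 B8←B4 B9←B0
Join-block Dom:
  B1: preds {B0,B7}: {B0} ∩ {B0,B1,B4,B7} = {B0}; idom=B0
  B6: preds {B1,B4,B5}: {B0,B1} ∩ {B0,B1,B4} ∩ {B0,B2,B5} = {B0}; idom=B0
  B8: preds {B4,B7}: {B0,B1,B4} ∩ {B0,B1,B4,B7} = {B0,B1,B4}; idom=B4
  B9: preds {B1,B3,B6,B8}: {B0,B1} ∩ {B0,B2,B3} ∩ {B0,B6} ∩ {B0,B1,B4,B8} = {B0}; idom=B0

DF derivation:
  join B1 pred B0: · stop@B0
  join B1 pred B7: B7→B4→B1 stop@B0
  join B6 pred B1: B1 stop@B0
  join B6 pred B4: B4→B1 stop@B0
  join B6 pred B5: B5→B2 stop@B0
  join B8 pred B4: · stop@B4
  join B8 pred B7: B7 stop@B4
  join B9 pred B1: B1 stop@B0
  join B9 pred B3: B3→B2 stop@B0
  join B9 pred B6: B6 stop@B0
  join B9 pred B8: B8→B4→B1 stop@B0
  B0 → ∅
  B1 → {B1,B6,B9}
  B2 → {B6,B9}
  B3 → {B9}
  B4 → {B1,B6,B9}
  B5 → {B6}
  B6 → {B9}
  B7 → {B1,B8}
  B8 → {B9}
  B9 → ∅

φ for k: defs {B5,B6,B7}
  DF⁺ = {B1,B6,B8,B9}

Answer: ["B1", "B6", "B8", "B9"]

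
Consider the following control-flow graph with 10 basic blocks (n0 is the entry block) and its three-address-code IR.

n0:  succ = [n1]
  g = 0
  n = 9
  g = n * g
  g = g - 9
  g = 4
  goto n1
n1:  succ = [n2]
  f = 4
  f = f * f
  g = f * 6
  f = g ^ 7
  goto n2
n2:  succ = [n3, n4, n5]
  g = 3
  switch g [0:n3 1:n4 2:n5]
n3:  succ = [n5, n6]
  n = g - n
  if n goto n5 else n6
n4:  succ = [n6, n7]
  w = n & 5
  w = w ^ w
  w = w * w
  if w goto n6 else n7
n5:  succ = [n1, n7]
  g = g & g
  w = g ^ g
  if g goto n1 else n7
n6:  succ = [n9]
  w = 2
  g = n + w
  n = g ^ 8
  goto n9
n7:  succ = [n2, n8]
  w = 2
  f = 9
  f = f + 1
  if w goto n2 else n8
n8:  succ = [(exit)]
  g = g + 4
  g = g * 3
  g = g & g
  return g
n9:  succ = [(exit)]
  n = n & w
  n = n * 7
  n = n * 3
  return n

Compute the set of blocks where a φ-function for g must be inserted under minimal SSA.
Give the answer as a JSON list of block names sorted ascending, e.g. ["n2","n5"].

Answer: ["n1", "n2", "n7"]

Derivation:
idom tree: n1←n0 n2←n1 n3←n2 n4←n2 n5←n2 n6←n2 n7←n2 n8←n7 n9←n6
Join-block Dom:
  n1: preds {n0,n5}: {n0} ∩ {n0,n1,n2,n5} = {n0}; idom=n0
  n2: preds {n1,n7}: {n0,n1} ∩ {n0,n1,n2,n7} = {n0,n1}; idom=n1
  n5: preds {n2,n3}: {n0,n1,n2} ∩ {n0,n1,n2,n3} = {n0,n1,n2}; idom=n2
  n6: preds {n3,n4}: {n0,n1,n2,n3} ∩ {n0,n1,n2,n4} = {n0,n1,n2}; idom=n2
  n7: preds {n4,n5}: {n0,n1,n2,n4} ∩ {n0,n1,n2,n5} = {n0,n1,n2}; idom=n2

DF walk-up:
  join n1 pred n0: · stop@n0
  join n1 pred n5: n5→n2→n1 stop@n0
  join n2 pred n1: · stop@n1
  join n2 pred n7: n7→n2 stop@n1
  join n5 pred n2: · stop@n2
  join n5 pred n3: n3 stop@n2
  join n6 pred n3: n3 stop@n2
  join n6 pred n4: n4 stop@n2
  join n7 pred n4: n4 stop@n2
  join n7 pred n5: n5 stop@n2
  DF(n0)=∅
  DF(n1)={n1}
  DF(n2)={n1,n2}
  DF(n3)={n5,n6}
  DF(n4)={n6,n7}
  DF(n5)={n1,n7}
  DF(n6)=∅
  DF(n7)={n2}
  DF(n8)=∅
  DF(n9)=∅

φ for g: defs {n0,n1,n2,n5,n6,n8}
  DF⁺ = {n1,n2,n7}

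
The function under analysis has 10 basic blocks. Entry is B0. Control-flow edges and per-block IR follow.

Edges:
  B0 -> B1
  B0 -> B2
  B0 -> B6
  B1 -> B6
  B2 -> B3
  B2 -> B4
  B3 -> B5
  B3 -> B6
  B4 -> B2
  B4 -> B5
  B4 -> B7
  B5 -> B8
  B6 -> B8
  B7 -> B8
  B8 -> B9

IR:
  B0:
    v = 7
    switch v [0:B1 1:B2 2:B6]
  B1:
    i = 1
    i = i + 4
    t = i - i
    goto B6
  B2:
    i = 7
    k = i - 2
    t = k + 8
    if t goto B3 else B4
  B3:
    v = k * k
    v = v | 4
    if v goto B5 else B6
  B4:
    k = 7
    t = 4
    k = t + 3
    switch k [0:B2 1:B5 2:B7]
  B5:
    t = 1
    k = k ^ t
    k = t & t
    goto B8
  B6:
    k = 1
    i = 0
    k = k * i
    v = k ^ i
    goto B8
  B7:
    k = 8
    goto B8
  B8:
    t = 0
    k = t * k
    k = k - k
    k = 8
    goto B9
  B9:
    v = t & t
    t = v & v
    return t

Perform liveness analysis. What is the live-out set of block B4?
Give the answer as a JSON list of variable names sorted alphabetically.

Per-block:
  B0: def={v} ue=∅
  B1: def={i,t} ue=∅
  B2: def={i,k,t} ue=∅
  B3: def={v} ue={k}
  B4: def={k,t} ue=∅
  B5: def={k,t} ue={k}
  B6: def={i,k,v} ue=∅
  B7: def={k} ue=∅
  B8: def={k,t} ue={k}
  B9: def={t,v} ue={t}

Backward fixpoint:
  B0 li=∅ lo=∅
  B1 li=∅ lo=∅
  B2 li=∅ lo={k}
  B3 li={k} lo={k}
  B4 li=∅ lo={k}
  B5 li={k} lo={k}
  B6 li=∅ lo={k}
  B7 li=∅ lo={k}
  B8 li={k} lo={t}
  B9 li={t} lo=∅

live-out(B4) = ["k"]

Answer: ["k"]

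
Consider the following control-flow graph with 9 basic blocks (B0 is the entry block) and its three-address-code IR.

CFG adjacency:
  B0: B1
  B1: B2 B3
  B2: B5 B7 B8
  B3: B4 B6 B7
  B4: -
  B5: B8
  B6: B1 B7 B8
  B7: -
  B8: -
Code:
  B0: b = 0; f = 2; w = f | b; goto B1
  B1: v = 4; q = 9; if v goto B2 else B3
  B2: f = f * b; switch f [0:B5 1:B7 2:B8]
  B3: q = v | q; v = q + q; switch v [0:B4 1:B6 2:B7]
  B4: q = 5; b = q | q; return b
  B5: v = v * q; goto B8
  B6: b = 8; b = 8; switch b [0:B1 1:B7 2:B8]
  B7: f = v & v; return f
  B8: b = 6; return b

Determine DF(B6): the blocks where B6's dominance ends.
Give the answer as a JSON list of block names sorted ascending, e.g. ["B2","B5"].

idom tree: B1←B0 B2←B1 B3←B1 B4←B3 B5←B2 B6←B3 B7←B1 B8←B1
Dom∩ at merges:
  B1: preds {B0,B6}: {B0} ∩ {B0,B1,B3,B6} = {B0}; idom=B0
  B7: preds {B2,B3,B6}: {B0,B1,B2} ∩ {B0,B1,B3} ∩ {B0,B1,B3,B6} = {B0,B1}; idom=B1
  B8: preds {B2,B5,B6}: {B0,B1,B2} ∩ {B0,B1,B2,B5} ∩ {B0,B1,B3,B6} = {B0,B1}; idom=B1

Frontier:
  join B1 pred B0: · stop@B0
  join B1 pred B6: B6→B3→B1 stop@B0
  join B7 pred B2: B2 stop@B1
  join B7 pred B3: B3 stop@B1
  join B7 pred B6: B6→B3 stop@B1
  join B8 pred B2: B2 stop@B1
  join B8 pred B5: B5→B2 stop@B1
  join B8 pred B6: B6→B3 stop@B1
  B0 → ∅
  B1 → {B1}
  B2 → {B7,B8}
  B3 → {B1,B7,B8}
  B4 → ∅
  B5 → {B8}
  B6 → {B1,B7,B8}
  B7 → ∅
  B8 → ∅

DF(B6) = ["B1", "B7", "B8"]

Answer: ["B1", "B7", "B8"]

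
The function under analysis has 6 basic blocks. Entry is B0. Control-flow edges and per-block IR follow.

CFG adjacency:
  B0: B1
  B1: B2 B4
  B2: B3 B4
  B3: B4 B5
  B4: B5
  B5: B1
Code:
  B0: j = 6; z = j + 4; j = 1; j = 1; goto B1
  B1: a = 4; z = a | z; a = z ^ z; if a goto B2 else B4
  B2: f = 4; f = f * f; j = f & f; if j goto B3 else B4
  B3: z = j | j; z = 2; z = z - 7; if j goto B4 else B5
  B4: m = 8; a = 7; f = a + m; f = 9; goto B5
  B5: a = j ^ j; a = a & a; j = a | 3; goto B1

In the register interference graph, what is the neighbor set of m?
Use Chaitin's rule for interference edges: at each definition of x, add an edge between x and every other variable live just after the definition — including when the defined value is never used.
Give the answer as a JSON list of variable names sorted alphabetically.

def/use:
  B0: def={j,z} ue=∅
  B1: def={a,z} ue={z}
  B2: def={f,j} ue=∅
  B3: def={z} ue={j}
  B4: def={a,f,m} ue=∅
  B5: def={a,j} ue={j}

Backward fixpoint:
  B0: in=∅ out={j,z}
  B1: in={j,z} out={j,z}
  B2: in={z} out={j,z}
  B3: in={j} out={j,z}
  B4: in={j,z} out={j,z}
  B5: in={j,z} out={j,z}

Interfere edges:
  a — {j,m,z}
  f — {j,z}
  j — {a,f,m,z}
  m — {a,j,z}
  z — {a,f,j,m}

N(m) = ["a", "j", "z"]

Answer: ["a", "j", "z"]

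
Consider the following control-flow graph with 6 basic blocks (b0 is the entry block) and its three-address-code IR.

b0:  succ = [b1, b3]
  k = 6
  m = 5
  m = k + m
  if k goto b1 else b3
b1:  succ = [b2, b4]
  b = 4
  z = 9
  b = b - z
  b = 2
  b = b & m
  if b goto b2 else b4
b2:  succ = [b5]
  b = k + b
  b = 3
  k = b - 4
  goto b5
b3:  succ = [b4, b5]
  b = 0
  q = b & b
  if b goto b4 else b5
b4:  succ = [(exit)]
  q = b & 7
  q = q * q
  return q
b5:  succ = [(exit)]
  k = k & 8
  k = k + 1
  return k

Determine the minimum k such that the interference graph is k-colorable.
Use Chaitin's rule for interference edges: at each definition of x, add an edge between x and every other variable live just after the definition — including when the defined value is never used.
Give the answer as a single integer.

Per-block:
  b0 def {k,m} use ∅
  b1 def {b,z} use {m}
  b2 def {b,k} use {b,k}
  b3 def {b,q} use ∅
  b4 def {q} use {b}
  b5 def {k} use {k}

Live sets:
  live b0: ∅→{k,m}
  live b1: {k,m}→{b,k}
  live b2: {b,k}→{k}
  live b3: {k}→{b,k}
  live b4: {b}→∅
  live b5: {k}→∅

Interfere edges:
  b: {k,m,q,z}
  k: {b,m,q,z}
  m: {b,k,z}
  q: {b,k}
  z: {b,k,m}

Colouring:
  {b,k,m,z} pairwise interfere (4-clique) ⇒ χ ≥ 4
  4-colouring: c0={b}  c1={k}  c2={m,q}  c3={z}
  χ = 4

Answer: 4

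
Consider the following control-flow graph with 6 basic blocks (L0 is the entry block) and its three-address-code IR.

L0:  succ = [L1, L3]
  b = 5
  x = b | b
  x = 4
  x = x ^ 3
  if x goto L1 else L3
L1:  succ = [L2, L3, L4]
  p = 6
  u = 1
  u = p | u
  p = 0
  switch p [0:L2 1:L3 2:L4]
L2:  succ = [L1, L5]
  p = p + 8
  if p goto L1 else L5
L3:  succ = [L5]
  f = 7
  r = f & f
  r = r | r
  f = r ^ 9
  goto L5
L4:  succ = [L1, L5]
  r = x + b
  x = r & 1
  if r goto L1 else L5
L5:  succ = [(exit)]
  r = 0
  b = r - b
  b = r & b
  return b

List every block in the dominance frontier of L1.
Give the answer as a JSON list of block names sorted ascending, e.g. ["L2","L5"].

Answer: ["L1", "L3", "L5"]

Analysis:
idom tree: L1←L0 L2←L1 L3←L0 L4←L1 L5←L0
Join-block Dom:
  L1: preds {L0,L2,L4}: {L0} ∩ {L0,L1,L2} ∩ {L0,L1,L4} = {L0}; idom=L0
  L3: preds {L0,L1}: {L0} ∩ {L0,L1} = {L0}; idom=L0
  L5: preds {L2,L3,L4}: {L0,L1,L2} ∩ {L0,L3} ∩ {L0,L1,L4} = {L0}; idom=L0

Frontier:
  join L1 pred L0: · stop@L0
  join L1 pred L2: L2→L1 stop@L0
  join L1 pred L4: L4→L1 stop@L0
  join L3 pred L0: · stop@L0
  join L3 pred L1: L1 stop@L0
  join L5 pred L2: L2→L1 stop@L0
  join L5 pred L3: L3 stop@L0
  join L5 pred L4: L4→L1 stop@L0
  DF(L0)=∅
  DF(L1)={L1,L3,L5}
  DF(L2)={L1,L5}
  DF(L3)={L5}
  DF(L4)={L1,L5}
  DF(L5)=∅

DF(L1) = ["L1", "L3", "L5"]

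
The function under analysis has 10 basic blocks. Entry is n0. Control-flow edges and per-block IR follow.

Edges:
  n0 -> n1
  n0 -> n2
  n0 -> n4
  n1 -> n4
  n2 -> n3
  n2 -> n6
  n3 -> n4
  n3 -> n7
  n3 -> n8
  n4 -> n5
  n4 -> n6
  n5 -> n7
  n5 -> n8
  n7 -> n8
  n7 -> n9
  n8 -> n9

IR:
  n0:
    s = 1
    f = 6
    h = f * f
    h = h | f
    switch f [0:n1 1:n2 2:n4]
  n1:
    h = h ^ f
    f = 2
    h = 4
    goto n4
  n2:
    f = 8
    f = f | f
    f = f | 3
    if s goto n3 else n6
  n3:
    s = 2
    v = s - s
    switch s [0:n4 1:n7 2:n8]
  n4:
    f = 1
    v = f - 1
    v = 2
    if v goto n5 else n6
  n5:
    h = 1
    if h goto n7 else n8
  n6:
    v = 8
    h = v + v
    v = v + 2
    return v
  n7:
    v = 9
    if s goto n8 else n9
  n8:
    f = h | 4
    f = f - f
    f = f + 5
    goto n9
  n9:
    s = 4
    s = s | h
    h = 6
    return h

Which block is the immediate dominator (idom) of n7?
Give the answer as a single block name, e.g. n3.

idom tree: n1←n0 n2←n0 n3←n2 n4←n0 n5←n4 n6←n0 n7←n0 n8←n0 n9←n0
Dom at joins:
  n4: preds {n0,n1,n3}: {n0} ∩ {n0,n1} ∩ {n0,n2,n3} = {n0}; idom=n0
  n6: preds {n2,n4}: {n0,n2} ∩ {n0,n4} = {n0}; idom=n0
  n7: preds {n3,n5}: {n0,n2,n3} ∩ {n0,n4,n5} = {n0}; idom=n0
  n8: preds {n3,n5,n7}: {n0,n2,n3} ∩ {n0,n4,n5} ∩ {n0,n7} = {n0}; idom=n0
  n9: preds {n7,n8}: {n0,n7} ∩ {n0,n8} = {n0}; idom=n0

idom(n7) = n0

Answer: n0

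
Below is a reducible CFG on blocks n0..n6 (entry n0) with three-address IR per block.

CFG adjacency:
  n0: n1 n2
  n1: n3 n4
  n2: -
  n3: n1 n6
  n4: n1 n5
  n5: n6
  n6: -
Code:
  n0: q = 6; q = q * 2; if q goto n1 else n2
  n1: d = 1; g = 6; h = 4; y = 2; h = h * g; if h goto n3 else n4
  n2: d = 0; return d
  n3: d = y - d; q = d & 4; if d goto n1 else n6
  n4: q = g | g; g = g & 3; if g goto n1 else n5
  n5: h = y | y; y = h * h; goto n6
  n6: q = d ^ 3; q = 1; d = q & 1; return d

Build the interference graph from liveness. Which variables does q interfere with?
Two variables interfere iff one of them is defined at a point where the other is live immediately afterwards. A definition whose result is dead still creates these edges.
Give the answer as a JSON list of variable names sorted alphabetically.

Answer: ["d", "g", "y"]

Derivation:
Per-block:
  n0: {q} / ∅
  n1: {d,g,h,y} / ∅
  n2: {d} / ∅
  n3: {d,q} / {d,y}
  n4: {g,q} / {g}
  n5: {h,y} / {y}
  n6: {d,q} / {d}

Backward fixpoint:
  live n0: ∅→∅
  live n1: ∅→{d,g,y}
  live n2: ∅→∅
  live n3: {d,y}→{d}
  live n4: {d,g,y}→{d,y}
  live n5: {d,y}→{d}
  live n6: {d}→∅

Conflict graph:
  d — {g,h,q,y}
  g — {d,h,q,y}
  h — {d,g,y}
  q — {d,g,y}
  y — {d,g,h,q}

N(q) = ["d", "g", "y"]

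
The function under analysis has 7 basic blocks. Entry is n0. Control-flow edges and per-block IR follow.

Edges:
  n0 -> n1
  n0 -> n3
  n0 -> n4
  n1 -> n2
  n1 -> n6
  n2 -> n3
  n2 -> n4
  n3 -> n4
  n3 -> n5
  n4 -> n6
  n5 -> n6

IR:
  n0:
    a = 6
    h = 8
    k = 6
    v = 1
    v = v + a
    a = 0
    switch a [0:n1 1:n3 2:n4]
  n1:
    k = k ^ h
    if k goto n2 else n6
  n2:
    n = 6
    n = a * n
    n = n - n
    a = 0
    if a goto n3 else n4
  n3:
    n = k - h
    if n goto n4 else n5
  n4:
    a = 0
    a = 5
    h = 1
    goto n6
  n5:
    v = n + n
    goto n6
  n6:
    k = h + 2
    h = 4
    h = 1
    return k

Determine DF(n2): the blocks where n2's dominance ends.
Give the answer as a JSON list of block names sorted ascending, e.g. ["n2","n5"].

idom tree: n1←n0 n2←n1 n3←n0 n4←n0 n5←n3 n6←n0
Dom∩ at merges:
  n3: preds {n0,n2}: {n0} ∩ {n0,n1,n2} = {n0}; idom=n0
  n4: preds {n0,n2,n3}: {n0} ∩ {n0,n1,n2} ∩ {n0,n3} = {n0}; idom=n0
  n6: preds {n1,n4,n5}: {n0,n1} ∩ {n0,n4} ∩ {n0,n3,n5} = {n0}; idom=n0

Frontier:
  n3←n0: walk · to n0
  n3←n2: walk n2→n1 to n0
  n4←n0: walk · to n0
  n4←n2: walk n2→n1 to n0
  n4←n3: walk n3 to n0
  n6←n1: walk n1 to n0
  n6←n4: walk n4 to n0
  n6←n5: walk n5→n3 to n0
  n0 → ∅
  n1 → {n3,n4,n6}
  n2 → {n3,n4}
  n3 → {n4,n6}
  n4 → {n6}
  n5 → {n6}
  n6 → ∅

DF(n2) = ["n3", "n4"]

Answer: ["n3", "n4"]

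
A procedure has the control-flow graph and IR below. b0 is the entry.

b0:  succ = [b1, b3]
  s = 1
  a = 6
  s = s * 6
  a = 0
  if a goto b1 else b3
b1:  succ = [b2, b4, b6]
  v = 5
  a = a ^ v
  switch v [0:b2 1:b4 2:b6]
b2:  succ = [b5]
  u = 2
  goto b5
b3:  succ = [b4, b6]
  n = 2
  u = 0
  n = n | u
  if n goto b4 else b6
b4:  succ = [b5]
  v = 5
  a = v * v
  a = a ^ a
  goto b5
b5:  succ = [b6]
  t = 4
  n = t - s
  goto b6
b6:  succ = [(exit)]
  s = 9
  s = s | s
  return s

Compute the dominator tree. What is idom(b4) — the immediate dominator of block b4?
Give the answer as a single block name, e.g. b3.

Answer: b0

Analysis:
idom tree: b1←b0 b2←b1 b3←b0 b4←b0 b5←b0 b6←b0
Dom at joins:
  b4: preds {b1,b3}: {b0,b1} ∩ {b0,b3} = {b0}; idom=b0
  b5: preds {b2,b4}: {b0,b1,b2} ∩ {b0,b4} = {b0}; idom=b0
  b6: preds {b1,b3,b5}: {b0,b1} ∩ {b0,b3} ∩ {b0,b5} = {b0}; idom=b0

idom(b4) = b0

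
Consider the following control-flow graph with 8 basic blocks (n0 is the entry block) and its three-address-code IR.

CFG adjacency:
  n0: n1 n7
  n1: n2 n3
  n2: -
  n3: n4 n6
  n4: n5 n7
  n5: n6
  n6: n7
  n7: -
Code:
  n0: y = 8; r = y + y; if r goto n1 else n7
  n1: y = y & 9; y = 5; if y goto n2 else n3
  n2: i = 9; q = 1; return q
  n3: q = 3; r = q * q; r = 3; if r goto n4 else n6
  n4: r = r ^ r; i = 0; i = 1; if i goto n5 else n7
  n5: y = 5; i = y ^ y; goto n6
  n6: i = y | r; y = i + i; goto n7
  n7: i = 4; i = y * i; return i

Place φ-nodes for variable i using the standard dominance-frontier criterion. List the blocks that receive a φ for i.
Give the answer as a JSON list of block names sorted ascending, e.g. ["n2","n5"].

idom tree: n1←n0 n2←n1 n3←n1 n4←n3 n5←n4 n6←n3 n7←n0
Dom∩ at merges:
  n6: preds {n3,n5}: {n0,n1,n3} ∩ {n0,n1,n3,n4,n5} = {n0,n1,n3}; idom=n3
  n7: preds {n0,n4,n6}: {n0} ∩ {n0,n1,n3,n4} ∩ {n0,n1,n3,n6} = {n0}; idom=n0

DF derivation:
  join n6 pred n3: · stop@n3
  join n6 pred n5: n5→n4 stop@n3
  join n7 pred n0: · stop@n0
  join n7 pred n4: n4→n3→n1 stop@n0
  join n7 pred n6: n6→n3→n1 stop@n0
  n0 → ∅
  n1 → {n7}
  n2 → ∅
  n3 → {n7}
  n4 → {n6,n7}
  n5 → {n6}
  n6 → {n7}
  n7 → ∅

φ for i: defs {n2,n4,n5,n6,n7}
  DF⁺ = {n6,n7}

Answer: ["n6", "n7"]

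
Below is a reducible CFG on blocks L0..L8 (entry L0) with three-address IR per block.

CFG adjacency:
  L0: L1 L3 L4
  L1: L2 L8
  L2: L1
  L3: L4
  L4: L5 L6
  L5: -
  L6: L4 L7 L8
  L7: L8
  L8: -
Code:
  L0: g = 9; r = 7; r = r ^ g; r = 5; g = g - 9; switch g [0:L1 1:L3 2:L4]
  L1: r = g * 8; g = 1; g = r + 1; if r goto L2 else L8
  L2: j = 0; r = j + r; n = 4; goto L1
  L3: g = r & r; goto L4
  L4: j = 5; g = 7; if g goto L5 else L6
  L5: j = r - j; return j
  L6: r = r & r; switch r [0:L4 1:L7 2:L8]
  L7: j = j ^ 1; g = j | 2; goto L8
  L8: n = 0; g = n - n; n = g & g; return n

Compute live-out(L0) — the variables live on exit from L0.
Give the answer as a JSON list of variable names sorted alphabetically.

Answer: ["g", "r"]

Analysis:
Block summaries:
  L0: def={g,r} ue=∅
  L1: def={g,r} ue={g}
  L2: def={j,n,r} ue={r}
  L3: def={g} ue={r}
  L4: def={g,j} ue=∅
  L5: def={j} ue={j,r}
  L6: def={r} ue={r}
  L7: def={g,j} ue={j}
  L8: def={g,n} ue=∅

Live sets:
  live L0: ∅→{g,r}
  live L1: {g}→{g,r}
  live L2: {g,r}→{g}
  live L3: {r}→{r}
  live L4: {r}→{j,r}
  live L5: {j,r}→∅
  live L6: {j,r}→{j,r}
  live L7: {j}→∅
  live L8: ∅→∅

live-out(L0) = ["g", "r"]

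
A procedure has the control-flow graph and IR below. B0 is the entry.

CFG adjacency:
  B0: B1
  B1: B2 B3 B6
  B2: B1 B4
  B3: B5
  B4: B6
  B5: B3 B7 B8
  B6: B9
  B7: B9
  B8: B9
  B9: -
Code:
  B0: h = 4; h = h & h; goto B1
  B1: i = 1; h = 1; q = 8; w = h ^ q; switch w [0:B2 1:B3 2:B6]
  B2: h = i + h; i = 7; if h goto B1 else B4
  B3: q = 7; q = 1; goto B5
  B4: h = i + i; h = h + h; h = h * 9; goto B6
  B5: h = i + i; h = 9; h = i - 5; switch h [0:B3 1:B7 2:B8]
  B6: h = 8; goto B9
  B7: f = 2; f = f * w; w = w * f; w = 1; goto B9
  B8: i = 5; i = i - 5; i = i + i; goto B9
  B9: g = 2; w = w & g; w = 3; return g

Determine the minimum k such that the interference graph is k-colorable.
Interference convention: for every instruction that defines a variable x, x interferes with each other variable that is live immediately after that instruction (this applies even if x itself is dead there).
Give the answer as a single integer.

def/use:
  B0: def={h} ue=∅
  B1: def={h,i,q,w} ue=∅
  B2: def={h,i} ue={h,i}
  B3: def={q} ue=∅
  B4: def={h} ue={i}
  B5: def={h} ue={i}
  B6: def={h} ue=∅
  B7: def={f,w} ue={w}
  B8: def={i} ue=∅
  B9: def={g,w} ue={w}

Backward fixpoint:
  B0: in=∅ out=∅
  B1: in=∅ out={h,i,w}
  B2: in={h,i,w} out={i,w}
  B3: in={i,w} out={i,w}
  B4: in={i,w} out={w}
  B5: in={i,w} out={i,w}
  B6: in={w} out={w}
  B7: in={w} out={w}
  B8: in={w} out={w}
  B9: in={w} out=∅

Interference:
  f↔{w}
  g↔{w}
  h↔{i,q,w}
  i↔{h,q,w}
  q↔{h,i,w}
  w↔{f,g,h,i,q}

Registers:
  clique {h,i,q,w} ⇒ need ≥ 4
  assign f→r1 g→r1 h→r1 i→r2 q→r3 w→r0 — no edge inside a register ⇒ χ ≤ 4
  χ = 4

Answer: 4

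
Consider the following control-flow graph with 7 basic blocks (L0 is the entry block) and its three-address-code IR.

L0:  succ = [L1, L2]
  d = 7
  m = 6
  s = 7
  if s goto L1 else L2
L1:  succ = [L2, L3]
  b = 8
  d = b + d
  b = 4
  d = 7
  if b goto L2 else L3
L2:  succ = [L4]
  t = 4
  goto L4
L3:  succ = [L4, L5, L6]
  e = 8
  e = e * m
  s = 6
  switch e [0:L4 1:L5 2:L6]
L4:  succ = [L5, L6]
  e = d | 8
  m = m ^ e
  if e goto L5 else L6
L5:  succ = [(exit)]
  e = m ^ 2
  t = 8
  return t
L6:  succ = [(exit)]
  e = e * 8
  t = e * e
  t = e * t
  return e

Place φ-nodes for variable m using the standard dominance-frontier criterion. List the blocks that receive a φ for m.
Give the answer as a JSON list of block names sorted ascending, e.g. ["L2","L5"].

Answer: ["L5", "L6"]

Analysis:
idom tree: L1←L0 L2←L0 L3←L1 L4←L0 L5←L0 L6←L0
Dom∩ at merges:
  L2: preds {L0,L1}: {L0} ∩ {L0,L1} = {L0}; idom=L0
  L4: preds {L2,L3}: {L0,L2} ∩ {L0,L1,L3} = {L0}; idom=L0
  L5: preds {L3,L4}: {L0,L1,L3} ∩ {L0,L4} = {L0}; idom=L0
  L6: preds {L3,L4}: {L0,L1,L3} ∩ {L0,L4} = {L0}; idom=L0

Frontier:
  join L2 pred L0: · stop@L0
  join L2 pred L1: L1 stop@L0
  join L4 pred L2: L2 stop@L0
  join L4 pred L3: L3→L1 stop@L0
  join L5 pred L3: L3→L1 stop@L0
  join L5 pred L4: L4 stop@L0
  join L6 pred L3: L3→L1 stop@L0
  join L6 pred L4: L4 stop@L0
  L0 → ∅
  L1 → {L2,L4,L5,L6}
  L2 → {L4}
  L3 → {L4,L5,L6}
  L4 → {L5,L6}
  L5 → ∅
  L6 → ∅

φ for m: defs {L0,L4}
  DF⁺ = {L5,L6}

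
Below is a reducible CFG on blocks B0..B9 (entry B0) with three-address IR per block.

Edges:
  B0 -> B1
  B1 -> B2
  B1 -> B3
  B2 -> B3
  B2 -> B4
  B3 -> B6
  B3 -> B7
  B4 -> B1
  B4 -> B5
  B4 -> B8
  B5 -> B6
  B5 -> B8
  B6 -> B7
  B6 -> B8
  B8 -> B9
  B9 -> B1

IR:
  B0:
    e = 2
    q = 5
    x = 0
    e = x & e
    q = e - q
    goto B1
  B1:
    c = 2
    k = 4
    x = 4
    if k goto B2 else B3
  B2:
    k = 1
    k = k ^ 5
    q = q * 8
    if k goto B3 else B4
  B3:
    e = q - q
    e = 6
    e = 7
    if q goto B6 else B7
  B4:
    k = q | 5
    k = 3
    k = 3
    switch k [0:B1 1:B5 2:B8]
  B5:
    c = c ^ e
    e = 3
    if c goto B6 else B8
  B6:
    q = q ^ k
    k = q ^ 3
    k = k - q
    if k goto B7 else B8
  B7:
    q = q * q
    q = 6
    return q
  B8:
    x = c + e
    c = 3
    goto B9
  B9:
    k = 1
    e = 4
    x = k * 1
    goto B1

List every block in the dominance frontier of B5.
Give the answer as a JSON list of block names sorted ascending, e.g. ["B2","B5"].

Answer: ["B6", "B8"]

Analysis:
idom tree: B1←B0 B2←B1 B3←B1 B4←B2 B5←B4 B6←B1 B7←B1 B8←B1 B9←B8
Dom∩ at merges:
  B1: preds {B0,B4,B9}: {B0} ∩ {B0,B1,B2,B4} ∩ {B0,B1,B8,B9} = {B0}; idom=B0
  B3: preds {B1,B2}: {B0,B1} ∩ {B0,B1,B2} = {B0,B1}; idom=B1
  B6: preds {B3,B5}: {B0,B1,B3} ∩ {B0,B1,B2,B4,B5} = {B0,B1}; idom=B1
  B7: preds {B3,B6}: {B0,B1,B3} ∩ {B0,B1,B6} = {B0,B1}; idom=B1
  B8: preds {B4,B5,B6}: {B0,B1,B2,B4} ∩ {B0,B1,B2,B4,B5} ∩ {B0,B1,B6} = {B0,B1}; idom=B1

Frontier:
  B1←B0: walk · to B0
  B1←B4: walk B4→B2→B1 to B0
  B1←B9: walk B9→B8→B1 to B0
  B3←B1: walk · to B1
  B3←B2: walk B2 to B1
  B6←B3: walk B3 to B1
  B6←B5: walk B5→B4→B2 to B1
  B7←B3: walk B3 to B1
  B7←B6: walk B6 to B1
  B8←B4: walk B4→B2 to B1
  B8←B5: walk B5→B4→B2 to B1
  B8←B6: walk B6 to B1
  DF(B0)=∅
  DF(B1)={B1}
  DF(B2)={B1,B3,B6,B8}
  DF(B3)={B6,B7}
  DF(B4)={B1,B6,B8}
  DF(B5)={B6,B8}
  DF(B6)={B7,B8}
  DF(B7)=∅
  DF(B8)={B1}
  DF(B9)={B1}

DF(B5) = ["B6", "B8"]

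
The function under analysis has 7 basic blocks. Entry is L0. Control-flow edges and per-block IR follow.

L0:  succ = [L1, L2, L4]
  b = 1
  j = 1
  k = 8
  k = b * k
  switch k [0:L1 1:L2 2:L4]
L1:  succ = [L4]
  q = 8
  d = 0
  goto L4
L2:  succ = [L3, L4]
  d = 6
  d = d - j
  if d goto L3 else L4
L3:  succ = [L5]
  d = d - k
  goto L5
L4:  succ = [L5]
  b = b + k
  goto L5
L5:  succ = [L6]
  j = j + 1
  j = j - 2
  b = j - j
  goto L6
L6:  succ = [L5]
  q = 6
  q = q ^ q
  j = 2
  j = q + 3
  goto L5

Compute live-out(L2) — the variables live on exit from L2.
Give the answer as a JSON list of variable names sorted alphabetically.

Answer: ["b", "d", "j", "k"]

Derivation:
Per-block:
  L0: {b,j,k} / ∅
  L1: {d,q} / ∅
  L2: {d} / {j}
  L3: {d} / {d,k}
  L4: {b} / {b,k}
  L5: {b,j} / {j}
  L6: {j,q} / ∅

Liveness:
  L0 li=∅ lo={b,j,k}
  L1 li={b,j,k} lo={b,j,k}
  L2 li={b,j,k} lo={b,d,j,k}
  L3 li={d,j,k} lo={j}
  L4 li={b,j,k} lo={j}
  L5 li={j} lo=∅
  L6 li=∅ lo={j}

live-out(L2) = ["b", "d", "j", "k"]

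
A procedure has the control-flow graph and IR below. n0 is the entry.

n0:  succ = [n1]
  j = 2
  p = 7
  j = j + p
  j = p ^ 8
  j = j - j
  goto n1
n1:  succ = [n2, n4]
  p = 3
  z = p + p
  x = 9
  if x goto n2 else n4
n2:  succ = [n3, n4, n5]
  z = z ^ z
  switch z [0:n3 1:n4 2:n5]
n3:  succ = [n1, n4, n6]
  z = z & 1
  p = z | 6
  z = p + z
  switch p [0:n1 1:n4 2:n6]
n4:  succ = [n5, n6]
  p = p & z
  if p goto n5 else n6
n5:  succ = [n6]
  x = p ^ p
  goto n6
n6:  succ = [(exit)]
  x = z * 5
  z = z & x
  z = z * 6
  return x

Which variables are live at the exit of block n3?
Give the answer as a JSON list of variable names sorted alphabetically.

Block summaries:
  n0: {j,p} / ∅
  n1: {p,x,z} / ∅
  n2: {z} / {z}
  n3: {p,z} / {z}
  n4: {p} / {p,z}
  n5: {x} / {p}
  n6: {x,z} / {z}

Live sets:
  n0 li=∅ lo=∅
  n1 li=∅ lo={p,z}
  n2 li={p,z} lo={p,z}
  n3 li={z} lo={p,z}
  n4 li={p,z} lo={p,z}
  n5 li={p,z} lo={z}
  n6 li={z} lo=∅

live-out(n3) = ["p", "z"]

Answer: ["p", "z"]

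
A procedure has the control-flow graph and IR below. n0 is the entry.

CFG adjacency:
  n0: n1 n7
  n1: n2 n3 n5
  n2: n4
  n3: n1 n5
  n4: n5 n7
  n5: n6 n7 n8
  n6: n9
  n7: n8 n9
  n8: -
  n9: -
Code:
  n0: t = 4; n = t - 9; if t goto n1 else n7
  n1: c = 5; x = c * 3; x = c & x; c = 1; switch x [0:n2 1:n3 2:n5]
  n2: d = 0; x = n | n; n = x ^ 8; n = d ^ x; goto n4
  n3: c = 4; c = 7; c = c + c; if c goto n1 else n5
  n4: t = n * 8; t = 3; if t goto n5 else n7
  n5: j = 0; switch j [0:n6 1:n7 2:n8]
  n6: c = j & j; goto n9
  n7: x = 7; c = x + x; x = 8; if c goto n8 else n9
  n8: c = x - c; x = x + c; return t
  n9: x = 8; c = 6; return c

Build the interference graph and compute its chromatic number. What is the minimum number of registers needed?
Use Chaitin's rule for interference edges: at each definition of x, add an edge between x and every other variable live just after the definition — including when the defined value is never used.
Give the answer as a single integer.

Block summaries:
  n0: {n,t} / ∅
  n1: {c,x} / ∅
  n2: {d,n,x} / {n}
  n3: {c} / ∅
  n4: {t} / {n}
  n5: {j} / ∅
  n6: {c} / {j}
  n7: {c,x} / ∅
  n8: {c,x} / {c,t,x}
  n9: {c,x} / ∅

Backward fixpoint:
  live n0: ∅→{n,t}
  live n1: {n,t}→{c,n,t,x}
  live n2: {c,n}→{c,n,x}
  live n3: {n,t,x}→{c,n,t,x}
  live n4: {c,n,x}→{c,t,x}
  live n5: {c,t,x}→{c,j,t,x}
  live n6: {j}→∅
  live n7: {t}→{c,t,x}
  live n8: {c,t,x}→∅
  live n9: ∅→∅

Conflict graph:
  c↔{d,j,n,t,x}
  d↔{c,n,x}
  j↔{c,t,x}
  n↔{c,d,t,x}
  t↔{c,j,n,x}
  x↔{c,d,j,n,t}

Chromatic number:
  clique {c,d,n,x} ⇒ need ≥ 4
  assign c→r0 d→r3 j→r2 n→r2 t→r3 x→r1 — no edge inside a register ⇒ χ ≤ 4
  χ = 4

Answer: 4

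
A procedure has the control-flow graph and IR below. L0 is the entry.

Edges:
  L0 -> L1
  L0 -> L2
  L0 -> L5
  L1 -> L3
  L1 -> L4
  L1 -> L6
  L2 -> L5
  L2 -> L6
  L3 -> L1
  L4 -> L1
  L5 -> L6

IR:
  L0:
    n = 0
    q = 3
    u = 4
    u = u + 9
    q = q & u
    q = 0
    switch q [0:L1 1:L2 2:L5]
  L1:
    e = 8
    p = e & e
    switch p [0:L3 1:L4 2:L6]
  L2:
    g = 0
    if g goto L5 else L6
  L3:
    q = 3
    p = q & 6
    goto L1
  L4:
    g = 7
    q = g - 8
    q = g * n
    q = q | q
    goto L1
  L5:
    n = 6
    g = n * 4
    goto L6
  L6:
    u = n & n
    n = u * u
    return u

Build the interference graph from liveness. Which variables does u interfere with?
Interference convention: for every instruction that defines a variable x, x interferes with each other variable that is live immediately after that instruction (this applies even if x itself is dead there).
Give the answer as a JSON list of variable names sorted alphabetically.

Block summaries:
  L0: {n,q,u} / ∅
  L1: {e,p} / ∅
  L2: {g} / ∅
  L3: {p,q} / ∅
  L4: {g,q} / {n}
  L5: {g,n} / ∅
  L6: {n,u} / {n}

Liveness:
  L0: in=∅ out={n}
  L1: in={n} out={n}
  L2: in={n} out={n}
  L3: in={n} out={n}
  L4: in={n} out={n}
  L5: in=∅ out={n}
  L6: in={n} out=∅

Conflict graph:
  e↔{n}
  g↔{n,q}
  n↔{e,g,p,q,u}
  p↔{n}
  q↔{g,n,u}
  u↔{n,q}

N(u) = ["n", "q"]

Answer: ["n", "q"]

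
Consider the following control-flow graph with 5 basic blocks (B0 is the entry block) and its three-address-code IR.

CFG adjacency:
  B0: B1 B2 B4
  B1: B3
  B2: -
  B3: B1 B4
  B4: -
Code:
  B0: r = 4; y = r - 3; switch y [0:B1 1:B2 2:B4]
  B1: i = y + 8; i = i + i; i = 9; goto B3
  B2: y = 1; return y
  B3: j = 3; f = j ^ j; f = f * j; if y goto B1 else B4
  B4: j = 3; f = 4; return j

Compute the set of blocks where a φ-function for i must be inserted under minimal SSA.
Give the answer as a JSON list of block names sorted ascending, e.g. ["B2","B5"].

idom tree: B1←B0 B2←B0 B3←B1 B4←B0
Join-block Dom:
  B1: preds {B0,B3}: {B0} ∩ {B0,B1,B3} = {B0}; idom=B0
  B4: preds {B0,B3}: {B0} ∩ {B0,B1,B3} = {B0}; idom=B0

Frontier:
  B1←B0: walk · to B0
  B1←B3: walk B3→B1 to B0
  B4←B0: walk · to B0
  B4←B3: walk B3→B1 to B0
  B0 → ∅
  B1 → {B1,B4}
  B2 → ∅
  B3 → {B1,B4}
  B4 → ∅

φ for i: defs {B1}
  DF⁺ = {B1,B4}

Answer: ["B1", "B4"]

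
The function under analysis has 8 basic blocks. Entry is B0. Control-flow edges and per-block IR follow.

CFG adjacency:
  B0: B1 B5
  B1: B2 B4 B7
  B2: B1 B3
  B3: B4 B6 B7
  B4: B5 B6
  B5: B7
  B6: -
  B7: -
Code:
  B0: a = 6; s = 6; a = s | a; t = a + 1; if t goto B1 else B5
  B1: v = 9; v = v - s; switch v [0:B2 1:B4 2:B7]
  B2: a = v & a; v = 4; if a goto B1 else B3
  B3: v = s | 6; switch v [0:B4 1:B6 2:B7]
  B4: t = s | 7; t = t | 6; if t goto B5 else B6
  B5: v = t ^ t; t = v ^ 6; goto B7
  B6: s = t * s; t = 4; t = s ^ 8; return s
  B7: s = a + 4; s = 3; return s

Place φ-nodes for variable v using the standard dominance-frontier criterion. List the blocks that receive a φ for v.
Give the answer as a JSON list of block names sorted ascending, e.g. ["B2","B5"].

idom tree: B1←B0 B2←B1 B3←B2 B4←B1 B5←B0 B6←B1 B7←B0
Dom∩ at merges:
  B1: preds {B0,B2}: {B0} ∩ {B0,B1,B2} = {B0}; idom=B0
  B4: preds {B1,B3}: {B0,B1} ∩ {B0,B1,B2,B3} = {B0,B1}; idom=B1
  B5: preds {B0,B4}: {B0} ∩ {B0,B1,B4} = {B0}; idom=B0
  B6: preds {B3,B4}: {B0,B1,B2,B3} ∩ {B0,B1,B4} = {B0,B1}; idom=B1
  B7: preds {B1,B3,B5}: {B0,B1} ∩ {B0,B1,B2,B3} ∩ {B0,B5} = {B0}; idom=B0

Frontier:
  join B1 pred B0: · stop@B0
  join B1 pred B2: B2→B1 stop@B0
  join B4 pred B1: · stop@B1
  join B4 pred B3: B3→B2 stop@B1
  join B5 pred B0: · stop@B0
  join B5 pred B4: B4→B1 stop@B0
  join B6 pred B3: B3→B2 stop@B1
  join B6 pred B4: B4 stop@B1
  join B7 pred B1: B1 stop@B0
  join B7 pred B3: B3→B2→B1 stop@B0
  join B7 pred B5: B5 stop@B0
  DF(B0)=∅
  DF(B1)={B1,B5,B7}
  DF(B2)={B1,B4,B6,B7}
  DF(B3)={B4,B6,B7}
  DF(B4)={B5,B6}
  DF(B5)={B7}
  DF(B6)=∅
  DF(B7)=∅

φ for v: defs {B1,B2,B3,B5}
  DF⁺ = {B1,B4,B5,B6,B7}

Answer: ["B1", "B4", "B5", "B6", "B7"]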